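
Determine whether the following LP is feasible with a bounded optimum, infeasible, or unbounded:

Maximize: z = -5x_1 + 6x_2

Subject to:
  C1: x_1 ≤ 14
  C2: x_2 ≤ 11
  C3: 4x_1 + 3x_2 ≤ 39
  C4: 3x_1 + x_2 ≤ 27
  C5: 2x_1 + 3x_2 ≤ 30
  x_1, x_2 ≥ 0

Feasible with a bounded optimal solution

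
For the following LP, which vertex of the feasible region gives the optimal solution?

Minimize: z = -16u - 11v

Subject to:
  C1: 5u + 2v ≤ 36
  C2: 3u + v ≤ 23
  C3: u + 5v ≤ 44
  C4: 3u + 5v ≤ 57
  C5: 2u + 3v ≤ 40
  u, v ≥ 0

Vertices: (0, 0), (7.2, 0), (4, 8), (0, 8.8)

Evaluate the objective at each vertex of the feasible region:
  z(0, 0) = 0
  z(7.2, 0) = -115.2
  z(4, 8) = -152  ←
  z(0, 8.8) = -96.8
The minimum is at u = 4, v = 8.

(4, 8)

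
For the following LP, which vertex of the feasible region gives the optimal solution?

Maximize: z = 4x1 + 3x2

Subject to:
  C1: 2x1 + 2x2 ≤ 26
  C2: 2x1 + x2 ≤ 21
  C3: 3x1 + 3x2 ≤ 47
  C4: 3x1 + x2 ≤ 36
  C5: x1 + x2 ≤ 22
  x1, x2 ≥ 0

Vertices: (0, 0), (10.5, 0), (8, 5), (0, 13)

Evaluate the objective at each vertex of the feasible region:
  z(0, 0) = 0
  z(10.5, 0) = 42
  z(8, 5) = 47  ←
  z(0, 13) = 39
The maximum is at x1 = 8, x2 = 5.

(8, 5)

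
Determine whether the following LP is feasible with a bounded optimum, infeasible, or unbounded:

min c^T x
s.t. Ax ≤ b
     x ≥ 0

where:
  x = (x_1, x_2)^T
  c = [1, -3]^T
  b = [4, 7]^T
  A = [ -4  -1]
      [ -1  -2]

Unbounded (objective can decrease without bound)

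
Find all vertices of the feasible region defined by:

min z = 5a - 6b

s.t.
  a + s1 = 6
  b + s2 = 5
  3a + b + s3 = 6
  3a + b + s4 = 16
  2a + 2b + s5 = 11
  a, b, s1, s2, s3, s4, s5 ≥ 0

(0, 0), (2, 0), (0.3333, 5), (0, 5)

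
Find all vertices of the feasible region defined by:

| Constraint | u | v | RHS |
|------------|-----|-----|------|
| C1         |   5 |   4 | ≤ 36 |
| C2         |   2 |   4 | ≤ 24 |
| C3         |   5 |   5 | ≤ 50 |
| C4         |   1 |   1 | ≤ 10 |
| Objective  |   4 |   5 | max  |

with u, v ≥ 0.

(0, 0), (7.2, 0), (4, 4), (0, 6)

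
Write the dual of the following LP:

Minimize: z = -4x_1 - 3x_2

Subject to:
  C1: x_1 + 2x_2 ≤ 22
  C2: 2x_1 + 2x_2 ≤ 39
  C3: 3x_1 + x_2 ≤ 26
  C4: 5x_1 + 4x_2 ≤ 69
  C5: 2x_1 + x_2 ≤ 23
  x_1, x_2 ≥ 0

Primal min cᵀx s.t. Ax ≤ b, x ≥ 0  →  Dual max −bᵀy s.t. Aᵀy ≥ −c, y ≥ 0.

Maximize: z = -22y1 - 39y2 - 26y3 - 69y4 - 23y5

Subject to:
  y1 + 2y2 + 3y3 + 5y4 + 2y5 ≥ 4
  2y1 + 2y2 + y3 + 4y4 + y5 ≥ 3
  y1, y2, y3, y4, y5 ≥ 0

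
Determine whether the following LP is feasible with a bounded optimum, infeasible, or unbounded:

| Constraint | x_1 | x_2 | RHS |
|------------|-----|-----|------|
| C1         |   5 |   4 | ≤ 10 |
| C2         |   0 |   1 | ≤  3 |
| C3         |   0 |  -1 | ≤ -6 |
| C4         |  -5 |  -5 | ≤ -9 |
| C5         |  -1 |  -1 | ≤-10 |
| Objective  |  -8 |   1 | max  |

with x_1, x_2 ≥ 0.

Infeasible (no feasible solution exists)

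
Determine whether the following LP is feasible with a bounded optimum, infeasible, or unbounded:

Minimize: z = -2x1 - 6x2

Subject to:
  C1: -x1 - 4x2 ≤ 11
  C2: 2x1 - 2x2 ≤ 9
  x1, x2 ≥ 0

Unbounded (objective can decrease without bound)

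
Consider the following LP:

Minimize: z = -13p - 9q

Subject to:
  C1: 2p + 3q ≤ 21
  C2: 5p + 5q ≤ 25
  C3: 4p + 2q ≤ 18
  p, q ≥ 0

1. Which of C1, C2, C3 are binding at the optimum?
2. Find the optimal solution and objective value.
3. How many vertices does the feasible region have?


1. C2, C3
2. p = 4, q = 1, z = -61
3. 4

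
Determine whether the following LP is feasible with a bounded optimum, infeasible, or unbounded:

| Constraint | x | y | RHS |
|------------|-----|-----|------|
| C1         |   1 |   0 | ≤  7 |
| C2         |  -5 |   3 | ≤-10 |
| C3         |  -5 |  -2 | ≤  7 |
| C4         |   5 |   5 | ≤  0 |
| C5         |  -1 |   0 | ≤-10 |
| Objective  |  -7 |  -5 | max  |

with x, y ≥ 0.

Infeasible (no feasible solution exists)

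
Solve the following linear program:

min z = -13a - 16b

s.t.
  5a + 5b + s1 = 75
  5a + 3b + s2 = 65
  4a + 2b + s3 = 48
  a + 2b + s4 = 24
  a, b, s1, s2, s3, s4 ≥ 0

Evaluate the objective at each vertex of the feasible region:
  z(0, 0) = 0
  z(12, 0) = -156
  z(9, 6) = -213
  z(6, 9) = -222  ←
  z(0, 12) = -192
The minimum is at a = 6, b = 9.

a = 6, b = 9, z = -222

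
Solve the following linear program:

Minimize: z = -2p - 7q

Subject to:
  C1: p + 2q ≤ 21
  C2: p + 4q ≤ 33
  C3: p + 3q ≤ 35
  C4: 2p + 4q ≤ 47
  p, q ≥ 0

Evaluate the objective at each vertex of the feasible region:
  z(0, 0) = 0
  z(21, 0) = -42
  z(9, 6) = -60  ←
  z(0, 8.25) = -57.75
The minimum is at p = 9, q = 6.

p = 9, q = 6, z = -60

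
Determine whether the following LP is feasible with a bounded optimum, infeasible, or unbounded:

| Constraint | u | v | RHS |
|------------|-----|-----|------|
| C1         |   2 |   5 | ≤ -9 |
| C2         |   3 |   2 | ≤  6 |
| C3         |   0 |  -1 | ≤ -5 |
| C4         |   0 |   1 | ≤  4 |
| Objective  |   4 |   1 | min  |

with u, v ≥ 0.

Infeasible (no feasible solution exists)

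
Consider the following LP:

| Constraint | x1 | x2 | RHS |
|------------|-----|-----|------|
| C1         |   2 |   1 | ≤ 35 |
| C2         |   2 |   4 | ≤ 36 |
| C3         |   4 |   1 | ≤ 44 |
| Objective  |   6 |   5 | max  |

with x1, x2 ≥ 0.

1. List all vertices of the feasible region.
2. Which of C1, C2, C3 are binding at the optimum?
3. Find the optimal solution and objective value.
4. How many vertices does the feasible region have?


1. (0, 0), (11, 0), (10, 4), (0, 9)
2. C2, C3
3. x1 = 10, x2 = 4, z = 80
4. 4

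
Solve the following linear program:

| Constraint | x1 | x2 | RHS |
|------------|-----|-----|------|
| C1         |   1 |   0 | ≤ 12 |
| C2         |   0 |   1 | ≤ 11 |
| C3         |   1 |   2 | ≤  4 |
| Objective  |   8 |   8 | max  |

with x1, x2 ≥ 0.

Evaluate the objective at each vertex of the feasible region:
  z(0, 0) = 0
  z(4, 0) = 32  ←
  z(0, 2) = 16
The maximum is at x1 = 4, x2 = 0.

x1 = 4, x2 = 0, z = 32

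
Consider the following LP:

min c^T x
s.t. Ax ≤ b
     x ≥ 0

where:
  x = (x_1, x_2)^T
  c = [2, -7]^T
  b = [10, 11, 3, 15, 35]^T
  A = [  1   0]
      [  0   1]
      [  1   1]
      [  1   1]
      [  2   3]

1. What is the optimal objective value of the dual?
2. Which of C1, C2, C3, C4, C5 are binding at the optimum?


1. -21
2. C3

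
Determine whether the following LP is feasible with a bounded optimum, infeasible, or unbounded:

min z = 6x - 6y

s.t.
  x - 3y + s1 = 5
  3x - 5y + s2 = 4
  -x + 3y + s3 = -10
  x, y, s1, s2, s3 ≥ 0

Infeasible (no feasible solution exists)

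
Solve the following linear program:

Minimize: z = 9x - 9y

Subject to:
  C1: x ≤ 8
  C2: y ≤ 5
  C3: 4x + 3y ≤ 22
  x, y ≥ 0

Evaluate the objective at each vertex of the feasible region:
  z(0, 0) = 0
  z(5.5, 0) = 49.5
  z(1.75, 5) = -29.25
  z(0, 5) = -45  ←
The minimum is at x = 0, y = 5.

x = 0, y = 5, z = -45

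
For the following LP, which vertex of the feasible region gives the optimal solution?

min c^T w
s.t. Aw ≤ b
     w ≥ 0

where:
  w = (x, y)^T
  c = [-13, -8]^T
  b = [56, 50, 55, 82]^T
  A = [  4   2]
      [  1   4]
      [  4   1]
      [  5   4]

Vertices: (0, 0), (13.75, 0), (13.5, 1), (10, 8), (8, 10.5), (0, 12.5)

Evaluate the objective at each vertex of the feasible region:
  z(0, 0) = 0
  z(13.75, 0) = -178.8
  z(13.5, 1) = -183.5
  z(10, 8) = -194  ←
  z(8, 10.5) = -188
  z(0, 12.5) = -100
The minimum is at x = 10, y = 8.

(10, 8)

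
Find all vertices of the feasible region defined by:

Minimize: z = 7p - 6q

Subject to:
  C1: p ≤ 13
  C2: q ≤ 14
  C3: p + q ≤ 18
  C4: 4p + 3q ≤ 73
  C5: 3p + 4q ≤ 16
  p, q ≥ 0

(0, 0), (5.333, 0), (0, 4)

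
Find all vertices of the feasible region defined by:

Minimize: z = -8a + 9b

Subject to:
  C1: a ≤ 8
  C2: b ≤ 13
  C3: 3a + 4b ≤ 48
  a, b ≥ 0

(0, 0), (8, 0), (8, 6), (0, 12)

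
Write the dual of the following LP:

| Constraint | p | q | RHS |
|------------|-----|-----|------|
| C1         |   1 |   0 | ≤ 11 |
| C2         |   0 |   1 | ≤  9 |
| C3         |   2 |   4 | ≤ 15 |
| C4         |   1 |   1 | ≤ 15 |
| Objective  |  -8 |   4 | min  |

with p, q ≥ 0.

Primal min cᵀx s.t. Ax ≤ b, x ≥ 0  →  Dual max −bᵀy s.t. Aᵀy ≥ −c, y ≥ 0.

Maximize: z = -11y1 - 9y2 - 15y3 - 15y4

Subject to:
  y1 + 2y3 + y4 ≥ 8
  y2 + 4y3 + y4 ≥ -4
  y1, y2, y3, y4 ≥ 0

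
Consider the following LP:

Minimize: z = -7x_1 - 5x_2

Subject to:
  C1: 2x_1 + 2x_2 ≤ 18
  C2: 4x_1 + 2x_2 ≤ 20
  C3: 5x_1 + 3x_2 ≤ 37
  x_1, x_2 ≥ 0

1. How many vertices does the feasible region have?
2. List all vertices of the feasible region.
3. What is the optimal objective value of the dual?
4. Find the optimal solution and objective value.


1. 4
2. (0, 0), (5, 0), (1, 8), (0, 9)
3. -47
4. x_1 = 1, x_2 = 8, z = -47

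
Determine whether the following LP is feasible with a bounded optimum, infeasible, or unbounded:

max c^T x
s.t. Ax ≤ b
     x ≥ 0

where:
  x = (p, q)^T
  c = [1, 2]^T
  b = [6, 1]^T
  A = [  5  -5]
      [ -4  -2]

Unbounded (objective can increase without bound)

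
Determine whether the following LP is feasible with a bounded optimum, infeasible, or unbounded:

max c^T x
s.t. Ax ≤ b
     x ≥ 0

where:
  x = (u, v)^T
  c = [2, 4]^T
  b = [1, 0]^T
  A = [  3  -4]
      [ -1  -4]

Unbounded (objective can increase without bound)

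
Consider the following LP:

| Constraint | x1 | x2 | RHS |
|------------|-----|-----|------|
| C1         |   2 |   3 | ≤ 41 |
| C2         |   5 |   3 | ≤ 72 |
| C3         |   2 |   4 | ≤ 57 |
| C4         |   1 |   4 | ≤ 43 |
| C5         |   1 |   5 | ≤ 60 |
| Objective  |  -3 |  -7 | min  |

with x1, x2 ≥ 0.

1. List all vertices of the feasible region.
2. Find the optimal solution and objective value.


1. (0, 0), (14.4, 0), (10.33, 6.778), (7, 9), (0, 10.75)
2. x1 = 7, x2 = 9, z = -84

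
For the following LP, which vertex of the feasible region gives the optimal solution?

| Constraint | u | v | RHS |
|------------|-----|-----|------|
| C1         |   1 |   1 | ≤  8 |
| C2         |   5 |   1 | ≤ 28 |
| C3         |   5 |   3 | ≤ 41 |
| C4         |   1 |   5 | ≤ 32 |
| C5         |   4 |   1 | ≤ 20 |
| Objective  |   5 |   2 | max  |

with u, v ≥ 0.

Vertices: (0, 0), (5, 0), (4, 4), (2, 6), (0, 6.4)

Evaluate the objective at each vertex of the feasible region:
  z(0, 0) = 0
  z(5, 0) = 25
  z(4, 4) = 28  ←
  z(2, 6) = 22
  z(0, 6.4) = 12.8
The maximum is at u = 4, v = 4.

(4, 4)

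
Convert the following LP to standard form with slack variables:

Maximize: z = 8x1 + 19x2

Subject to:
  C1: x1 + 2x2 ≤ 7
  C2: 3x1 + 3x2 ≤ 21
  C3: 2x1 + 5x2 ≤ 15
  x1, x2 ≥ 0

max z = 8x1 + 19x2

s.t.
  x1 + 2x2 + s1 = 7
  3x1 + 3x2 + s2 = 21
  2x1 + 5x2 + s3 = 15
  x1, x2, s1, s2, s3 ≥ 0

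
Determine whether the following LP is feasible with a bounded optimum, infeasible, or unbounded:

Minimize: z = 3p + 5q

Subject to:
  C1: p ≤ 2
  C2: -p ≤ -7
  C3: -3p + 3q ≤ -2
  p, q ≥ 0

Infeasible (no feasible solution exists)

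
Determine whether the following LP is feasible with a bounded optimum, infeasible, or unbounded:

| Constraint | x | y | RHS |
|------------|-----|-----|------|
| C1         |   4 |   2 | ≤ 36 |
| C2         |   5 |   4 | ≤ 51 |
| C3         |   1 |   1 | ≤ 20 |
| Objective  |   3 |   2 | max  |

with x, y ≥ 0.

Feasible with a bounded optimal solution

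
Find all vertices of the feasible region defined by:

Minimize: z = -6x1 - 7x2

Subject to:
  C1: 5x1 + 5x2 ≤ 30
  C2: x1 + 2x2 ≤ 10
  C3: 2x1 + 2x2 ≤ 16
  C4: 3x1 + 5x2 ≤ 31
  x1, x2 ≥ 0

(0, 0), (6, 0), (2, 4), (0, 5)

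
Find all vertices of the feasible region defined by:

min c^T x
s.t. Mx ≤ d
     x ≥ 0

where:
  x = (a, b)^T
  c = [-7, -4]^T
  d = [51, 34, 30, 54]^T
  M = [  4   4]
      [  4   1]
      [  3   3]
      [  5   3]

(0, 0), (8.5, 0), (8, 2), (0, 10)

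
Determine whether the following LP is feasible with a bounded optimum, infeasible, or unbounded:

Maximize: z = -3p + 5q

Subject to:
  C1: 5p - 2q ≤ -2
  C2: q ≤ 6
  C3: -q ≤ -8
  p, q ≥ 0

Infeasible (no feasible solution exists)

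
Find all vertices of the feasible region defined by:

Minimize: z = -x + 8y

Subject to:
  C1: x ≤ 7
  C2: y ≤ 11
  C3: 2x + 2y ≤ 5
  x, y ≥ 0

(0, 0), (2.5, 0), (0, 2.5)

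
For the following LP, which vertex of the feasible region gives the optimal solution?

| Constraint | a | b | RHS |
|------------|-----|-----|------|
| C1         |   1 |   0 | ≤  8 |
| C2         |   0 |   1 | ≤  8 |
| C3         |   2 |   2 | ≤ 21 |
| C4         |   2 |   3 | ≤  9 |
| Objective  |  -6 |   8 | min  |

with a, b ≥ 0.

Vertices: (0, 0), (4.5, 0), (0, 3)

Evaluate the objective at each vertex of the feasible region:
  z(0, 0) = 0
  z(4.5, 0) = -27  ←
  z(0, 3) = 24
The minimum is at a = 4.5, b = 0.

(4.5, 0)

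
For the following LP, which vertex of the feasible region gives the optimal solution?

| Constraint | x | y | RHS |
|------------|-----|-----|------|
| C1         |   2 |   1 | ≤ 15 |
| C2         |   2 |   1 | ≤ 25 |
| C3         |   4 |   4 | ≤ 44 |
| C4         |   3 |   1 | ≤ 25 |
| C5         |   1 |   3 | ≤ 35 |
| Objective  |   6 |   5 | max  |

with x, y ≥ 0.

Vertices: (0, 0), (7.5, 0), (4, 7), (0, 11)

Evaluate the objective at each vertex of the feasible region:
  z(0, 0) = 0
  z(7.5, 0) = 45
  z(4, 7) = 59  ←
  z(0, 11) = 55
The maximum is at x = 4, y = 7.

(4, 7)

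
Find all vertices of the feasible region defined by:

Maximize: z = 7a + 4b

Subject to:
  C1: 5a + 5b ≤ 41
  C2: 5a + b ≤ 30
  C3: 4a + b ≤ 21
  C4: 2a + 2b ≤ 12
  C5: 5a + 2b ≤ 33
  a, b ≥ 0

(0, 0), (5.25, 0), (5, 1), (0, 6)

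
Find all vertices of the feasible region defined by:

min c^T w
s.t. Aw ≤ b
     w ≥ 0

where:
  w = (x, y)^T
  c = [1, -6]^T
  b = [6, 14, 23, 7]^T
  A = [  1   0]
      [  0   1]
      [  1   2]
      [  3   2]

(0, 0), (2.333, 0), (0, 3.5)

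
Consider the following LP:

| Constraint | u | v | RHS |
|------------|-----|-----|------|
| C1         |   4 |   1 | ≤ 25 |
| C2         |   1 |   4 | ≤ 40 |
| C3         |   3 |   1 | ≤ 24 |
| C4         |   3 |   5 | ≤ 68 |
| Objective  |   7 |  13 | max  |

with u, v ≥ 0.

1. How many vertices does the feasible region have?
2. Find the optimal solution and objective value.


1. 4
2. u = 4, v = 9, z = 145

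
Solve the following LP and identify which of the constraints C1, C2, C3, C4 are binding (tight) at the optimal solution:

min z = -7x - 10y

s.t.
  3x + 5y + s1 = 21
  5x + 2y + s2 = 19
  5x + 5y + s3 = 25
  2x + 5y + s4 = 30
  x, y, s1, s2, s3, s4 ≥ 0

At x = 2, y = 3, compute slack b - a·x for each constraint:
  C1: 21 − 21 = 0  (binding)
  C2: 19 − 16 = 3  (slack)
  C3: 25 − 25 = 0  (binding)
  C4: 30 − 19 = 11  (slack)

Optimal: x = 2, y = 3
Binding: C1, C3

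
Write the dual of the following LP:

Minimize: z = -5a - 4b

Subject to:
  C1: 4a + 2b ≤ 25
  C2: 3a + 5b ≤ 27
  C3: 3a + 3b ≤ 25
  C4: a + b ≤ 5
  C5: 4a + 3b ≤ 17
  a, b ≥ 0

Primal min cᵀx s.t. Ax ≤ b, x ≥ 0  →  Dual max −bᵀy s.t. Aᵀy ≥ −c, y ≥ 0.

Maximize: z = -25y1 - 27y2 - 25y3 - 5y4 - 17y5

Subject to:
  4y1 + 3y2 + 3y3 + y4 + 4y5 ≥ 5
  2y1 + 5y2 + 3y3 + y4 + 3y5 ≥ 4
  y1, y2, y3, y4, y5 ≥ 0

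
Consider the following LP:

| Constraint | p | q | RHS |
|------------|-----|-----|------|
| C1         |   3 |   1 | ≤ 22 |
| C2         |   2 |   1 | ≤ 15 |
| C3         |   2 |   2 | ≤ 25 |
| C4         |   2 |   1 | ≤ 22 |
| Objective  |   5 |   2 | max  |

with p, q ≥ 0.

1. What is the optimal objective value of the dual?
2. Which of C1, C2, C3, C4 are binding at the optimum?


1. 37
2. C1, C2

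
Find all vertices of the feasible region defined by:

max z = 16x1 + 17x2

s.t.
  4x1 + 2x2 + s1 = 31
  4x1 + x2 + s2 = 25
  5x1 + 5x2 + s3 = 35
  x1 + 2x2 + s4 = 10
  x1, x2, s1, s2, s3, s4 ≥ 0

(0, 0), (6.25, 0), (6, 1), (4, 3), (0, 5)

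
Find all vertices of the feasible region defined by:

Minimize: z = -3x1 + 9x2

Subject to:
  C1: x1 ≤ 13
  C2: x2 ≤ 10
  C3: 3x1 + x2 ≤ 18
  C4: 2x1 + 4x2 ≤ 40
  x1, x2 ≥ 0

(0, 0), (6, 0), (3.2, 8.4), (0, 10)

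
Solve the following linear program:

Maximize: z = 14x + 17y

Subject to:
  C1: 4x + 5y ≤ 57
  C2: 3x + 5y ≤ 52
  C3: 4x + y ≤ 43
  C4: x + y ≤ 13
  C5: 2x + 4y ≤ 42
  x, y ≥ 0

Evaluate the objective at each vertex of the feasible region:
  z(0, 0) = 0
  z(10.75, 0) = 150.5
  z(10, 3) = 191
  z(8, 5) = 197  ←
  z(5, 7.4) = 195.8
  z(0, 10.4) = 176.8
The maximum is at x = 8, y = 5.

x = 8, y = 5, z = 197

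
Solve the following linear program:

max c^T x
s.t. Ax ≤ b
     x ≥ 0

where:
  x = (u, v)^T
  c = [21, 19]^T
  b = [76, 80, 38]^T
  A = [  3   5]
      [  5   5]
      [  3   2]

Evaluate the objective at each vertex of the feasible region:
  z(0, 0) = 0
  z(12.67, 0) = 266
  z(6, 10) = 316  ←
  z(2, 14) = 308
  z(0, 15.2) = 288.8
The maximum is at u = 6, v = 10.

u = 6, v = 10, z = 316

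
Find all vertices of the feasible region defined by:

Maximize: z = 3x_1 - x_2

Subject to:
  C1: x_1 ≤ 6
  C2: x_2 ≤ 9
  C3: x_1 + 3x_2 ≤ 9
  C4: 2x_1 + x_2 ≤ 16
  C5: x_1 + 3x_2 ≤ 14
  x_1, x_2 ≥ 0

(0, 0), (6, 0), (6, 1), (0, 3)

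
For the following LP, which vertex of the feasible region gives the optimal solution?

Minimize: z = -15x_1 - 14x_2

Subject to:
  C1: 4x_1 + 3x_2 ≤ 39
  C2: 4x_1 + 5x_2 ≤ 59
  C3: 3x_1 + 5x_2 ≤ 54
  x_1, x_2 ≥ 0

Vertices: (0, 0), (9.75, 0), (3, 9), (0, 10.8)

Evaluate the objective at each vertex of the feasible region:
  z(0, 0) = 0
  z(9.75, 0) = -146.2
  z(3, 9) = -171  ←
  z(0, 10.8) = -151.2
The minimum is at x_1 = 3, x_2 = 9.

(3, 9)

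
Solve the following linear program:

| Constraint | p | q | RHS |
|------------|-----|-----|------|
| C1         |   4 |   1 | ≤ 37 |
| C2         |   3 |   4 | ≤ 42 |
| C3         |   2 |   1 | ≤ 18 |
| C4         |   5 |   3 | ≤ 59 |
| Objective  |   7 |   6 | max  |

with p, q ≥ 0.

Evaluate the objective at each vertex of the feasible region:
  z(0, 0) = 0
  z(9, 0) = 63
  z(6, 6) = 78  ←
  z(0, 10.5) = 63
The maximum is at p = 6, q = 6.

p = 6, q = 6, z = 78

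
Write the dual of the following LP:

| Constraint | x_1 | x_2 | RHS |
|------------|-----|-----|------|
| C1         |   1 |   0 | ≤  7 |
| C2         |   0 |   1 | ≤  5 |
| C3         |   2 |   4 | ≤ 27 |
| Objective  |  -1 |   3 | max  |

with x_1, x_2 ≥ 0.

Primal max cᵀx s.t. Ax ≤ b, x ≥ 0  →  Dual min bᵀy s.t. Aᵀy ≥ c, y ≥ 0.

Minimize: z = 7y1 + 5y2 + 27y3

Subject to:
  y1 + 2y3 ≥ -1
  y2 + 4y3 ≥ 3
  y1, y2, y3 ≥ 0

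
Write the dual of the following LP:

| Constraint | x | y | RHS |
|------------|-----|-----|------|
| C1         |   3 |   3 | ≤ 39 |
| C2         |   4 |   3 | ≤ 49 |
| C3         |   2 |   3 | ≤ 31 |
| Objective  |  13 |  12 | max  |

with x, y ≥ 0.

Primal max cᵀx s.t. Ax ≤ b, x ≥ 0  →  Dual min bᵀy s.t. Aᵀy ≥ c, y ≥ 0.

Minimize: z = 39y1 + 49y2 + 31y3

Subject to:
  3y1 + 4y2 + 2y3 ≥ 13
  3y1 + 3y2 + 3y3 ≥ 12
  y1, y2, y3 ≥ 0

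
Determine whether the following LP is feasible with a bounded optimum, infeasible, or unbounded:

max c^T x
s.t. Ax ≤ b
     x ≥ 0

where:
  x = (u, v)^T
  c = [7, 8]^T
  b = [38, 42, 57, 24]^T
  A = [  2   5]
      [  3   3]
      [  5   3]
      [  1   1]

Feasible with a bounded optimal solution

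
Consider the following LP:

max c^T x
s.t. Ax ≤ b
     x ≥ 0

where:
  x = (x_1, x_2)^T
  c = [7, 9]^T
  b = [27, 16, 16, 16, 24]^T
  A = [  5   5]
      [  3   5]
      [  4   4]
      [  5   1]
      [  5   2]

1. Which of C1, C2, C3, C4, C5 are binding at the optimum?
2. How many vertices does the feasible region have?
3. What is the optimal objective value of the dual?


1. C2, C3
2. 5
3. 32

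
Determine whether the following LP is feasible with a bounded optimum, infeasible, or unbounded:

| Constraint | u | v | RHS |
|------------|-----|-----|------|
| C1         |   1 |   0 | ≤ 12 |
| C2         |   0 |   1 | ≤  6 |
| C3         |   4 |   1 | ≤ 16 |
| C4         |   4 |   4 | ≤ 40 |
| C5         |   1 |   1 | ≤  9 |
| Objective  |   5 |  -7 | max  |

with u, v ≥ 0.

Feasible with a bounded optimal solution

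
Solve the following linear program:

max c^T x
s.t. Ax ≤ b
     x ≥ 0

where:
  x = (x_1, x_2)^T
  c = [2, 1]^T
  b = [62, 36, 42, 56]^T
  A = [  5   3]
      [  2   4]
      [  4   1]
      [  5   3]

Evaluate the objective at each vertex of the feasible region:
  z(0, 0) = 0
  z(10.5, 0) = 21
  z(10, 2) = 22  ←
  z(8.286, 4.857) = 21.43
  z(0, 9) = 9
The maximum is at x_1 = 10, x_2 = 2.

x_1 = 10, x_2 = 2, z = 22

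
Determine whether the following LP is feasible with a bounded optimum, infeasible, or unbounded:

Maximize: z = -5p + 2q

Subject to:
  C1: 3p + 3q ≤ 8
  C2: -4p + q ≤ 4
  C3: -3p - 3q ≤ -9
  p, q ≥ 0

Infeasible (no feasible solution exists)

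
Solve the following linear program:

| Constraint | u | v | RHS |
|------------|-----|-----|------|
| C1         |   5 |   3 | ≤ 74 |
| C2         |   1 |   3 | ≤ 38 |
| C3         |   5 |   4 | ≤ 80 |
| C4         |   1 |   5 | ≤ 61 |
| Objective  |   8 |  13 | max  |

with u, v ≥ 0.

Evaluate the objective at each vertex of the feasible region:
  z(0, 0) = 0
  z(14.8, 0) = 118.4
  z(11.2, 6) = 167.6
  z(8, 10) = 194  ←
  z(3.5, 11.5) = 177.5
  z(0, 12.2) = 158.6
The maximum is at u = 8, v = 10.

u = 8, v = 10, z = 194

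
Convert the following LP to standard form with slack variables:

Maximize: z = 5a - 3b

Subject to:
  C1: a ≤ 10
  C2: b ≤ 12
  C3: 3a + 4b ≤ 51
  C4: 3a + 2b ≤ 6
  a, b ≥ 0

max z = 5a - 3b

s.t.
  a + s1 = 10
  b + s2 = 12
  3a + 4b + s3 = 51
  3a + 2b + s4 = 6
  a, b, s1, s2, s3, s4 ≥ 0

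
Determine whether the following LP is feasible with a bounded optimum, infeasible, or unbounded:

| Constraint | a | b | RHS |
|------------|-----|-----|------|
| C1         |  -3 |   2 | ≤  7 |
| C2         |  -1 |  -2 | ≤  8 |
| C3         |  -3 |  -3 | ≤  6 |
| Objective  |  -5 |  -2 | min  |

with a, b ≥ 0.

Unbounded (objective can decrease without bound)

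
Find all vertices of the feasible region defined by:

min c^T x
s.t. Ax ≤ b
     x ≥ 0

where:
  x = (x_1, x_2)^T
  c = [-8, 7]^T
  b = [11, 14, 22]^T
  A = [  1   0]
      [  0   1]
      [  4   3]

(0, 0), (5.5, 0), (0, 7.333)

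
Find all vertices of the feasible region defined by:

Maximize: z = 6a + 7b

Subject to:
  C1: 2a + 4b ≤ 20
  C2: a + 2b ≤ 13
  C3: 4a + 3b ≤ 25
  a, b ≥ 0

(0, 0), (6.25, 0), (4, 3), (0, 5)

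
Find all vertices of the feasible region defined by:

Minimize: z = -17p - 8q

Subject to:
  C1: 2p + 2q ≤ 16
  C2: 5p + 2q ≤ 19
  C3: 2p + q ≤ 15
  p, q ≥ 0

(0, 0), (3.8, 0), (1, 7), (0, 8)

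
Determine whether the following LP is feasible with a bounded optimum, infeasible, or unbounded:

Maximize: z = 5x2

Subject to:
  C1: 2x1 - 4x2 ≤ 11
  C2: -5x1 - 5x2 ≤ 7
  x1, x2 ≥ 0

Unbounded (objective can increase without bound)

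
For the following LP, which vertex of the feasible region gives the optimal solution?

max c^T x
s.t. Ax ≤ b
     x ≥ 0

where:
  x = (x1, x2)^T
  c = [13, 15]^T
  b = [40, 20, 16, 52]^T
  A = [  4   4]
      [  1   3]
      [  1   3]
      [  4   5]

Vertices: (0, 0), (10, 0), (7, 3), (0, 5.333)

Evaluate the objective at each vertex of the feasible region:
  z(0, 0) = 0
  z(10, 0) = 130
  z(7, 3) = 136  ←
  z(0, 5.333) = 80
The maximum is at x1 = 7, x2 = 3.

(7, 3)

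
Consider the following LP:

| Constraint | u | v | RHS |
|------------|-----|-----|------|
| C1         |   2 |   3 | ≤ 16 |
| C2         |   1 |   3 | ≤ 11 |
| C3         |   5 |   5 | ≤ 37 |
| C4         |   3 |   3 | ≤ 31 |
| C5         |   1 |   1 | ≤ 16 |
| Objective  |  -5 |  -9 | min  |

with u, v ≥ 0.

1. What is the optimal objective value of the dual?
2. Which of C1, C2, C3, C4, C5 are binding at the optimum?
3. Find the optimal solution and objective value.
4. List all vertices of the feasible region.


1. -43
2. C1, C2
3. u = 5, v = 2, z = -43
4. (0, 0), (7.4, 0), (6.2, 1.2), (5, 2), (0, 3.667)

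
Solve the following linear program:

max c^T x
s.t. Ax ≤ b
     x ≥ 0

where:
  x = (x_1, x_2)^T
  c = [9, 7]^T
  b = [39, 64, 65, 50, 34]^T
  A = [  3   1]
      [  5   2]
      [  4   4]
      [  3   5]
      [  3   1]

Evaluate the objective at each vertex of the feasible region:
  z(0, 0) = 0
  z(11.33, 0) = 102
  z(10, 4) = 118  ←
  z(0, 10) = 70
The maximum is at x_1 = 10, x_2 = 4.

x_1 = 10, x_2 = 4, z = 118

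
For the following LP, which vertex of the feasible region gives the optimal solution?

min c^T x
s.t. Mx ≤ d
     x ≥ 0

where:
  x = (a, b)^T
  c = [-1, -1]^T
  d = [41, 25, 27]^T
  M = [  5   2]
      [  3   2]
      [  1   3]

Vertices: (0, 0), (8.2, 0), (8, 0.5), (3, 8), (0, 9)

Evaluate the objective at each vertex of the feasible region:
  z(0, 0) = 0
  z(8.2, 0) = -8.2
  z(8, 0.5) = -8.5
  z(3, 8) = -11  ←
  z(0, 9) = -9
The minimum is at a = 3, b = 8.

(3, 8)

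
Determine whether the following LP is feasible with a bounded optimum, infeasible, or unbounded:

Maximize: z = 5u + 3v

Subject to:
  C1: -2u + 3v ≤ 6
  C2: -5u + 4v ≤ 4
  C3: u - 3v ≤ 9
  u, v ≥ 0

Unbounded (objective can increase without bound)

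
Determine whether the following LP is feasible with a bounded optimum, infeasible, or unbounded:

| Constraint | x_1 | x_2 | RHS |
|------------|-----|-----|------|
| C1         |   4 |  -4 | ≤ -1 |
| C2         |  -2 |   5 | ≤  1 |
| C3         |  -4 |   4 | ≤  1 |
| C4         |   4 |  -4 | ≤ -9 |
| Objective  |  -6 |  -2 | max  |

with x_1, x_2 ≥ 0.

Infeasible (no feasible solution exists)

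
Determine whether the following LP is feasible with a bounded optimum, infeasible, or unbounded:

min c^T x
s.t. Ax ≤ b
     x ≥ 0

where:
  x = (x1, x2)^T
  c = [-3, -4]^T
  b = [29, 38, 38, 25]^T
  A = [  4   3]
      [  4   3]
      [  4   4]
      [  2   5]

Feasible with a bounded optimal solution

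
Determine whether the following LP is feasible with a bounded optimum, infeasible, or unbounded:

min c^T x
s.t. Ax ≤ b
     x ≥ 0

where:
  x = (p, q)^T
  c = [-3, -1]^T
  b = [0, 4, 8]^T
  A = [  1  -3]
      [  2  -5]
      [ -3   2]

Unbounded (objective can decrease without bound)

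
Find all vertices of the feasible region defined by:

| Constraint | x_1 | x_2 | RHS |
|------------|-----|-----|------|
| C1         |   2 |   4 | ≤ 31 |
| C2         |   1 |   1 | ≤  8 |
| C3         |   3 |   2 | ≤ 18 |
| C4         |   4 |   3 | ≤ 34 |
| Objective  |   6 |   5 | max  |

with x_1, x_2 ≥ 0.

(0, 0), (6, 0), (2, 6), (0.5, 7.5), (0, 7.75)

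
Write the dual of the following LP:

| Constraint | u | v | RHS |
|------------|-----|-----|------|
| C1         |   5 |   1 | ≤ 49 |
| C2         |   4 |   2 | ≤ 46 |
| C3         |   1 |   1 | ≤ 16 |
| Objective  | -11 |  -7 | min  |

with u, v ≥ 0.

Primal min cᵀx s.t. Ax ≤ b, x ≥ 0  →  Dual max −bᵀy s.t. Aᵀy ≥ −c, y ≥ 0.

Maximize: z = -49y1 - 46y2 - 16y3

Subject to:
  5y1 + 4y2 + y3 ≥ 11
  y1 + 2y2 + y3 ≥ 7
  y1, y2, y3 ≥ 0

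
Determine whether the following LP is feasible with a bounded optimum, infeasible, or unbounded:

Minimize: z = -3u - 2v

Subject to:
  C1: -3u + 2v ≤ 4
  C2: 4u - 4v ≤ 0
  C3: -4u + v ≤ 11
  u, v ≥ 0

Unbounded (objective can decrease without bound)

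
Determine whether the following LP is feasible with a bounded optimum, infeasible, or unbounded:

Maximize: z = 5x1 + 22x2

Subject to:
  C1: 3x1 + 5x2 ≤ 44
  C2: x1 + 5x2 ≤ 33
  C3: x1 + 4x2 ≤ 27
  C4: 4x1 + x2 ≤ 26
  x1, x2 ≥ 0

Feasible with a bounded optimal solution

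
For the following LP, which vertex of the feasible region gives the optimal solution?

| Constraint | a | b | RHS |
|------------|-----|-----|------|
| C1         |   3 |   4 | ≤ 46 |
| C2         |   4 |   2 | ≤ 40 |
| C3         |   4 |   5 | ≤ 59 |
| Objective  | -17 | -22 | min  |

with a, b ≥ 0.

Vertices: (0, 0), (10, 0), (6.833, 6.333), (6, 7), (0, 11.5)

Evaluate the objective at each vertex of the feasible region:
  z(0, 0) = 0
  z(10, 0) = -170
  z(6.833, 6.333) = -255.5
  z(6, 7) = -256  ←
  z(0, 11.5) = -253
The minimum is at a = 6, b = 7.

(6, 7)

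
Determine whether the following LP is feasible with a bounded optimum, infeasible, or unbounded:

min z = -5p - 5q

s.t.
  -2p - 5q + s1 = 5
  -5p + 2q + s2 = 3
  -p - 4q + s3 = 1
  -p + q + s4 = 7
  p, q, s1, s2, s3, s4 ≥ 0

Unbounded (objective can decrease without bound)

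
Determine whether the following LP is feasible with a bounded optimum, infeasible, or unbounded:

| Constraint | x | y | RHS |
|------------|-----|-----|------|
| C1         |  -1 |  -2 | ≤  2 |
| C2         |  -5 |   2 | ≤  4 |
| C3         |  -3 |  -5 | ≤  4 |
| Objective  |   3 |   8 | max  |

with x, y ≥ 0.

Unbounded (objective can increase without bound)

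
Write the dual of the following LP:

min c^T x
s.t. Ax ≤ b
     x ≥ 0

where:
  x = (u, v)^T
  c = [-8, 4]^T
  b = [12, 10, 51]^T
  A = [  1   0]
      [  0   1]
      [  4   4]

Primal min cᵀx s.t. Ax ≤ b, x ≥ 0  →  Dual max −bᵀy s.t. Aᵀy ≥ −c, y ≥ 0.

Maximize: z = -12y1 - 10y2 - 51y3

Subject to:
  y1 + 4y3 ≥ 8
  y2 + 4y3 ≥ -4
  y1, y2, y3 ≥ 0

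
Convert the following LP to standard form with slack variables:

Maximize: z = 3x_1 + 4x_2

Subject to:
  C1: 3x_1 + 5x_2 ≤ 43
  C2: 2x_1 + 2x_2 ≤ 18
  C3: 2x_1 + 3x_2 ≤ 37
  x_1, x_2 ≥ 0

max z = 3x_1 + 4x_2

s.t.
  3x_1 + 5x_2 + s1 = 43
  2x_1 + 2x_2 + s2 = 18
  2x_1 + 3x_2 + s3 = 37
  x_1, x_2, s1, s2, s3 ≥ 0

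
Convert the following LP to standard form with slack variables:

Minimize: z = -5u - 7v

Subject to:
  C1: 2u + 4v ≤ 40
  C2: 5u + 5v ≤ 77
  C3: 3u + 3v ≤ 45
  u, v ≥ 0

min z = -5u - 7v

s.t.
  2u + 4v + s1 = 40
  5u + 5v + s2 = 77
  3u + 3v + s3 = 45
  u, v, s1, s2, s3 ≥ 0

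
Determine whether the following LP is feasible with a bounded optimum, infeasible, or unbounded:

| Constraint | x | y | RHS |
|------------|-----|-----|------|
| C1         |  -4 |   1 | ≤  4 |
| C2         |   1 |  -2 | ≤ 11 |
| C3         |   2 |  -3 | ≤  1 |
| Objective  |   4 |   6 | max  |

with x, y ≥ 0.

Unbounded (objective can increase without bound)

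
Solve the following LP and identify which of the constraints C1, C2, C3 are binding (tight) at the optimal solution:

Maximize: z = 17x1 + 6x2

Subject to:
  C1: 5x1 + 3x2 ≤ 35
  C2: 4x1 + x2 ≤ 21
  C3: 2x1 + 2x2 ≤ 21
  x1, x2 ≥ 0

At x1 = 4, x2 = 5, compute slack b - a·x for each constraint:
  C1: 35 − 35 = 0  (binding)
  C2: 21 − 21 = 0  (binding)
  C3: 21 − 18 = 3  (slack)

Optimal: x1 = 4, x2 = 5
Binding: C1, C2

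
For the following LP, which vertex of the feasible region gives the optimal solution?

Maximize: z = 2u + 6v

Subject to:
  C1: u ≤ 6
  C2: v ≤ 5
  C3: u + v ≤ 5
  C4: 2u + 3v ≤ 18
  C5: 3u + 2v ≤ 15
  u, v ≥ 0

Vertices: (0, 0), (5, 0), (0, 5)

Evaluate the objective at each vertex of the feasible region:
  z(0, 0) = 0
  z(5, 0) = 10
  z(0, 5) = 30  ←
The maximum is at u = 0, v = 5.

(0, 5)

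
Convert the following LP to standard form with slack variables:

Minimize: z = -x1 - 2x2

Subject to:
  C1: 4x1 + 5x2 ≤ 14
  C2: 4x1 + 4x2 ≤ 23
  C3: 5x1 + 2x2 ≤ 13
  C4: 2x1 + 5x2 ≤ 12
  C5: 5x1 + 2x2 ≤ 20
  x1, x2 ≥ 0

min z = -x1 - 2x2

s.t.
  4x1 + 5x2 + s1 = 14
  4x1 + 4x2 + s2 = 23
  5x1 + 2x2 + s3 = 13
  2x1 + 5x2 + s4 = 12
  5x1 + 2x2 + s5 = 20
  x1, x2, s1, s2, s3, s4, s5 ≥ 0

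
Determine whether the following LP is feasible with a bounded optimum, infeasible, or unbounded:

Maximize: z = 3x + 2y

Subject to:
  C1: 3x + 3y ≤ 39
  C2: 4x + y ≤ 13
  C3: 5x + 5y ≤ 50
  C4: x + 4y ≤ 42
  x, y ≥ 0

Feasible with a bounded optimal solution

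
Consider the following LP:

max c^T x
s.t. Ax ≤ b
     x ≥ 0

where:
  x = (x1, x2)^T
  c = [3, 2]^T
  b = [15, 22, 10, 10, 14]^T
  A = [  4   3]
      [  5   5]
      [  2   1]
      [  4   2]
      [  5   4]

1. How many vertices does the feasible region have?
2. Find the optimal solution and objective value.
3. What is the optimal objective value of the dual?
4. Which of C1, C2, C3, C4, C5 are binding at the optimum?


1. 4
2. x1 = 2, x2 = 1, z = 8
3. 8
4. C4, C5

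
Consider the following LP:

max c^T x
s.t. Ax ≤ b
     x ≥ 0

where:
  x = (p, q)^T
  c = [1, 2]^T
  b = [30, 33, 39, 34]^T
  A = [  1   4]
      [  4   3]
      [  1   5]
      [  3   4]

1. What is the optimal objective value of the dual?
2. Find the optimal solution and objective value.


1. 16
2. p = 2, q = 7, z = 16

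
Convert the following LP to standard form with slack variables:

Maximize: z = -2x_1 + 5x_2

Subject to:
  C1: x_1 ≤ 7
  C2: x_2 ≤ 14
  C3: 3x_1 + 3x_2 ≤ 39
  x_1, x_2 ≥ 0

max z = -2x_1 + 5x_2

s.t.
  x_1 + s1 = 7
  x_2 + s2 = 14
  3x_1 + 3x_2 + s3 = 39
  x_1, x_2, s1, s2, s3 ≥ 0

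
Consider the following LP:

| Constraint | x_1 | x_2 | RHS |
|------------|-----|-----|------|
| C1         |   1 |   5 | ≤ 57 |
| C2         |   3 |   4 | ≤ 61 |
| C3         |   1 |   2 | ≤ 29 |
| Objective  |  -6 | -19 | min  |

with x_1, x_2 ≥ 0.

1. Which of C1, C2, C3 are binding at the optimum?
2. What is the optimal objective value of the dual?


1. C1, C2
2. -232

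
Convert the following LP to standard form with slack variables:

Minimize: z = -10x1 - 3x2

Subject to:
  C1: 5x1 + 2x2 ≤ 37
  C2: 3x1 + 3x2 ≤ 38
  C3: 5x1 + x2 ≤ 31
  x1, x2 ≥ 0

min z = -10x1 - 3x2

s.t.
  5x1 + 2x2 + s1 = 37
  3x1 + 3x2 + s2 = 38
  5x1 + x2 + s3 = 31
  x1, x2, s1, s2, s3 ≥ 0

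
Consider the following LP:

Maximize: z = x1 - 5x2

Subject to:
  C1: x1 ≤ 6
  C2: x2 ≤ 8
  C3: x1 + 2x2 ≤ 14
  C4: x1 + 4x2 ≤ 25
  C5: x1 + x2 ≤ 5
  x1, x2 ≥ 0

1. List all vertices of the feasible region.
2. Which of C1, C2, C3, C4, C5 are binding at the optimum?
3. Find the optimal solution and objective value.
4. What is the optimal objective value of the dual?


1. (0, 0), (5, 0), (0, 5)
2. C5
3. x1 = 5, x2 = 0, z = 5
4. 5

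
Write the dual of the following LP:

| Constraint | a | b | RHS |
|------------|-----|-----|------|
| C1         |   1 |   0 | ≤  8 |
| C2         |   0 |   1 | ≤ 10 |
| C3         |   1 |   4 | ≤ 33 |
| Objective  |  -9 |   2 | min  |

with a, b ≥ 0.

Primal min cᵀx s.t. Ax ≤ b, x ≥ 0  →  Dual max −bᵀy s.t. Aᵀy ≥ −c, y ≥ 0.

Maximize: z = -8y1 - 10y2 - 33y3

Subject to:
  y1 + y3 ≥ 9
  y2 + 4y3 ≥ -2
  y1, y2, y3 ≥ 0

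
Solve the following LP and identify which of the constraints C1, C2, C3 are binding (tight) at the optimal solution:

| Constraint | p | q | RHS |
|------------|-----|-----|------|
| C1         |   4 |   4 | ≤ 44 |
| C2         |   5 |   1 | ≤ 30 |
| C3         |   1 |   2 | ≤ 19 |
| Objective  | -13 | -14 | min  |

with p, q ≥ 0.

At p = 3, q = 8, compute slack b - a·x for each constraint:
  C1: 44 − 44 = 0  (binding)
  C2: 30 − 23 = 7  (slack)
  C3: 19 − 19 = 0  (binding)

Optimal: p = 3, q = 8
Binding: C1, C3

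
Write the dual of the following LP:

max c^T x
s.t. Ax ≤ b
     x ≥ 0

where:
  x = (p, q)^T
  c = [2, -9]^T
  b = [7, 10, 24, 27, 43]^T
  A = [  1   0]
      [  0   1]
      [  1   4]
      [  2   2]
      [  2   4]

Primal max cᵀx s.t. Ax ≤ b, x ≥ 0  →  Dual min bᵀy s.t. Aᵀy ≥ c, y ≥ 0.

Minimize: z = 7y1 + 10y2 + 24y3 + 27y4 + 43y5

Subject to:
  y1 + y3 + 2y4 + 2y5 ≥ 2
  y2 + 4y3 + 2y4 + 4y5 ≥ -9
  y1, y2, y3, y4, y5 ≥ 0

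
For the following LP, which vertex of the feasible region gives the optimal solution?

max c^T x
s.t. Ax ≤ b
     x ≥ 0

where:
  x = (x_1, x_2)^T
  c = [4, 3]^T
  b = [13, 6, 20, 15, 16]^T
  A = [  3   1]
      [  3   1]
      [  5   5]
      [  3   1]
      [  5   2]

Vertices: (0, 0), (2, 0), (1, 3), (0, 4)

Evaluate the objective at each vertex of the feasible region:
  z(0, 0) = 0
  z(2, 0) = 8
  z(1, 3) = 13  ←
  z(0, 4) = 12
The maximum is at x_1 = 1, x_2 = 3.

(1, 3)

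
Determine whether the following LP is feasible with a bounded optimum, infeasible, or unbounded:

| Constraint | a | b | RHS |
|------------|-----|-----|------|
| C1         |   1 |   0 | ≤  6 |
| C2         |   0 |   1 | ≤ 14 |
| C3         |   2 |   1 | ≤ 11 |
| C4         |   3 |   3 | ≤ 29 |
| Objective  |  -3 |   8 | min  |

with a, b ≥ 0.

Feasible with a bounded optimal solution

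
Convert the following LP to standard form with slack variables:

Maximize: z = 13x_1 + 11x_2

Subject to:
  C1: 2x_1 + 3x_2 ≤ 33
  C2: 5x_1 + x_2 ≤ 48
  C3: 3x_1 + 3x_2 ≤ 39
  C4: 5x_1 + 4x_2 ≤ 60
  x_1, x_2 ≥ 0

max z = 13x_1 + 11x_2

s.t.
  2x_1 + 3x_2 + s1 = 33
  5x_1 + x_2 + s2 = 48
  3x_1 + 3x_2 + s3 = 39
  5x_1 + 4x_2 + s4 = 60
  x_1, x_2, s1, s2, s3, s4 ≥ 0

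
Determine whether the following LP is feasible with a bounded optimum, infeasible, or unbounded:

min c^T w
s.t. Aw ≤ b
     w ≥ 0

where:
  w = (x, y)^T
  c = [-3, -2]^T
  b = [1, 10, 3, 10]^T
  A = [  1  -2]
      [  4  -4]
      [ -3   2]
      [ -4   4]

Unbounded (objective can decrease without bound)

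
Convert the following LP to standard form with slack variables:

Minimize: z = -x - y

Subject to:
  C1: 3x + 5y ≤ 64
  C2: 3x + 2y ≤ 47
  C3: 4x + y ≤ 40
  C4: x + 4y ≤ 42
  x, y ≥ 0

min z = -x - y

s.t.
  3x + 5y + s1 = 64
  3x + 2y + s2 = 47
  4x + y + s3 = 40
  x + 4y + s4 = 42
  x, y, s1, s2, s3, s4 ≥ 0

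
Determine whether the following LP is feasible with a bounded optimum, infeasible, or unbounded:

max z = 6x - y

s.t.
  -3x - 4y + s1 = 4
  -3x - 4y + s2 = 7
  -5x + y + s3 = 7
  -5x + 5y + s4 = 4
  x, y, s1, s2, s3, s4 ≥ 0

Unbounded (objective can increase without bound)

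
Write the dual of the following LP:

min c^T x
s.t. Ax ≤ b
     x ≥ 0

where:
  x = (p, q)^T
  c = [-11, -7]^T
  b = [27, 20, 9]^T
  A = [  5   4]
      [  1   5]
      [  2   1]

Primal min cᵀx s.t. Ax ≤ b, x ≥ 0  →  Dual max −bᵀy s.t. Aᵀy ≥ −c, y ≥ 0.

Maximize: z = -27y1 - 20y2 - 9y3

Subject to:
  5y1 + y2 + 2y3 ≥ 11
  4y1 + 5y2 + y3 ≥ 7
  y1, y2, y3 ≥ 0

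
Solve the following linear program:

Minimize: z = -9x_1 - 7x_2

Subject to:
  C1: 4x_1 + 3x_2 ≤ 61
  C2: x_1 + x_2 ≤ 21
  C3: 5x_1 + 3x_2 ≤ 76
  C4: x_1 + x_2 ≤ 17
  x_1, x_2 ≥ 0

Evaluate the objective at each vertex of the feasible region:
  z(0, 0) = 0
  z(15.2, 0) = -136.8
  z(15, 0.3333) = -137.3
  z(10, 7) = -139  ←
  z(0, 17) = -119
The minimum is at x_1 = 10, x_2 = 7.

x_1 = 10, x_2 = 7, z = -139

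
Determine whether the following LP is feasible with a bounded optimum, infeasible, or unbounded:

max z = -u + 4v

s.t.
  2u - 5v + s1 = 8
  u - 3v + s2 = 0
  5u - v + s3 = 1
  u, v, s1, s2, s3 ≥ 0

Unbounded (objective can increase without bound)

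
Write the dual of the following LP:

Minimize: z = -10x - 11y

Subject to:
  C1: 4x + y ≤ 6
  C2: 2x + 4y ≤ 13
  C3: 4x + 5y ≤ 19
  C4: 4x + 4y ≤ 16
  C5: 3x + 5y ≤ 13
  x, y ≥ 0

Primal min cᵀx s.t. Ax ≤ b, x ≥ 0  →  Dual max −bᵀy s.t. Aᵀy ≥ −c, y ≥ 0.

Maximize: z = -6y1 - 13y2 - 19y3 - 16y4 - 13y5

Subject to:
  4y1 + 2y2 + 4y3 + 4y4 + 3y5 ≥ 10
  y1 + 4y2 + 5y3 + 4y4 + 5y5 ≥ 11
  y1, y2, y3, y4, y5 ≥ 0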